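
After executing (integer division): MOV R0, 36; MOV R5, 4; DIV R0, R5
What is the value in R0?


Register state trace:
  MOV R0, 36  → R0 = 36
  MOV R5, 4  → R5 = 4
  DIV R0, R5  → R0 = 36 // 4 = 9
Final: R0 = 9

9


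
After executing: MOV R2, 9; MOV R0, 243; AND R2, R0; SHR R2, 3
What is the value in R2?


Register state trace:
  MOV R2, 9  → R2 = 9 (0b00001001)
  MOV R0, 243  → R0 = 243 (0b11110011)
  AND R2, R0  → R2 = 9 AND 243 = 1 (0b00000001)
  SHR R2, 3  → R2 = 1 >> 3 = 0
Final: R2 = 0

0


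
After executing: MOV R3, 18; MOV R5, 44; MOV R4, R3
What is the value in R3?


Register state trace:
  MOV R3, 18  → R3 = 18
  MOV R5, 44  → R5 = 44
  MOV R4, R3  → R4 = 18
Final: R3 = 18

18


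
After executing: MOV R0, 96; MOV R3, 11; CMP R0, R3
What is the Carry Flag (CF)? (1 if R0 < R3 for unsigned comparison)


Register state trace:
  MOV R0, 96  → R0 = 96
  MOV R3, 11  → R3 = 11
  CMP R0, R3  → unsigned 96 - 11: no borrow
  96 >= 11, so CF = 0
CF = 0

0


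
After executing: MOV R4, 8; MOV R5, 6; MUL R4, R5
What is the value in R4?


Register state trace:
  MOV R4, 8  → R4 = 8
  MOV R5, 6  → R5 = 6
  MUL R4, R5  → R4 = 8 * 6 = 48
Final: R4 = 48

48


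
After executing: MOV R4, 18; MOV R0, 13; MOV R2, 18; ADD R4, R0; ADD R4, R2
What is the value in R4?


Register state trace:
  MOV R4, 18  → R4 = 18
  MOV R0, 13  → R0 = 13
  MOV R2, 18  → R2 = 18
  ADD R4, R0  → R4 = 18 + 13 = 31
  ADD R4, R2  → R4 = 31 + 18 = 49
Final: R4 = 49

49


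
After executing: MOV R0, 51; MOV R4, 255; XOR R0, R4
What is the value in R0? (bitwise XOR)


Register state trace:
  MOV R0, 51  → R0 = 51 (0b00110011)
  MOV R4, 255  → R4 = 255 (0b11111111)
  XOR R0, R4  → R0 = 51 XOR 255 = 204 (0b11001100)
Final: R0 = 204

204


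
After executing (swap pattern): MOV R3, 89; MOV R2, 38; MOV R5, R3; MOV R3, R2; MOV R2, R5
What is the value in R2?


Register state trace (swap pattern):
  MOV R3, 89  → R3 = 89
  MOV R2, 38  → R2 = 38
  MOV R5, R3  → R5 = 89  (save R3)
  MOV R3, R2  → R3 = 38  (R3 gets R2's value)
  MOV R2, R5  → R2 = 89  (R2 gets saved value)
Final: R2 = 89

89


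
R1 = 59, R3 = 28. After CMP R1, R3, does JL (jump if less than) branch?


Trace:
  R1 = 59, R3 = 28
  CMP R1, R3  → compares 59 vs 28
  JL checks: is 59 less than 28?
  59 > 28, so condition is false
Branch taken: No

No


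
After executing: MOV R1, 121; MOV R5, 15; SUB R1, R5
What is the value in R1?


Register state trace:
  MOV R1, 121  → R1 = 121
  MOV R5, 15  → R5 = 15
  SUB R1, R5  → R1 = 121 - 15 = 106
Final: R1 = 106

106


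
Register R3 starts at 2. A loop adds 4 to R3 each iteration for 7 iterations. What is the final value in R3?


Starting value: R3 = 2
  Iter 1: R3 = 2 + 4 = 6
  Iter 2: R3 = 6 + 4 = 10
  Iter 3: R3 = 10 + 4 = 14
  Iter 4: R3 = 14 + 4 = 18
  Iter 5: R3 = 18 + 4 = 22
  Iter 6: R3 = 22 + 4 = 26
  Iter 7: R3 = 26 + 4 = 30
Final: R3 = 30

30


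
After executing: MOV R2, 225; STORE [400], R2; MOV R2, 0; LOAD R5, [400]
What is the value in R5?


Register and memory trace:
  MOV R2, 225  → R2 = 225
  STORE [400], R2  → mem[400] = 225
  MOV R2, 0  → R2 = 0
  LOAD R5, [400]  → R5 = mem[400] = 225
Final: R5 = 225

225


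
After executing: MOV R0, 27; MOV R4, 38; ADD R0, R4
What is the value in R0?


Register state trace:
  MOV R0, 27  → R0 = 27
  MOV R4, 38  → R4 = 38
  ADD R0, R4  → R0 = 27 + 38 = 65
Final: R0 = 65

65


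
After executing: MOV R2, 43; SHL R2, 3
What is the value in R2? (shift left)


Register state trace:
  MOV R2, 43  → R2 = 43
  SHL R2, 3  → R2 = 43 << 3 = 43 * 2^3 = 344
Final: R2 = 344

344


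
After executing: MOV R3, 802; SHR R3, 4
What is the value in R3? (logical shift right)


Register state trace:
  MOV R3, 802  → R3 = 802
  SHR R3, 4  → R3 = 802 >> 4 = 802 // 2^4 = 50
Final: R3 = 50

50


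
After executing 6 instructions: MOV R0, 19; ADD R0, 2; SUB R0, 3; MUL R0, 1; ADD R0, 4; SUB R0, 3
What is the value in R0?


Register state trace:
  MOV R0, 19  → R0 = 19
  ADD R0, 2  → R0 = 19 + 2 = 21
  SUB R0, 3  → R0 = 21 - 3 = 18
  MUL R0, 1  → R0 = 18 * 1 = 18
  ADD R0, 4  → R0 = 18 + 4 = 22
  SUB R0, 3  → R0 = 22 - 3 = 19
Final: R0 = 19

19


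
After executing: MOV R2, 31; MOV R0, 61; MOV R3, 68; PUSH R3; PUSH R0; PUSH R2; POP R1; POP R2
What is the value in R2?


Stack trace (top is rightmost):
  MOV R2, 31  → R2 = 31
  MOV R0, 61  → R0 = 61
  MOV R3, 68  → R3 = 68
  PUSH R3  → stack: [68]
  PUSH R0  → stack: [68, 61]
  PUSH R2  → stack: [68, 61, 31]
  POP R1  → R1 = 31, stack: [68, 61]
  POP R2  → R2 = 61, stack: [68]
Final: R2 = 61

61


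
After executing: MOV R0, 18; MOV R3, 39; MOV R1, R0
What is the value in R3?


Register state trace:
  MOV R0, 18  → R0 = 18
  MOV R3, 39  → R3 = 39
  MOV R1, R0  → R1 = 18
Final: R3 = 39

39


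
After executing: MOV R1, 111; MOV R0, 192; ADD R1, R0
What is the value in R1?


Register state trace:
  MOV R1, 111  → R1 = 111
  MOV R0, 192  → R0 = 192
  ADD R1, R0  → R1 = 111 + 192 = 303
Final: R1 = 303

303


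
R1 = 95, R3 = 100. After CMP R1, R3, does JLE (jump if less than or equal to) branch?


Trace:
  R1 = 95, R3 = 100
  CMP R1, R3  → compares 95 vs 100
  JLE checks: is 95 less than or equal to 100?
  95 < 100, so condition is true
Branch taken: Yes

Yes


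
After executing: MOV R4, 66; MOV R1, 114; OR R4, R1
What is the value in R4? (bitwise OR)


Register state trace:
  MOV R4, 66  → R4 = 66 (0b01000010)
  MOV R1, 114  → R1 = 114 (0b01110010)
  OR R4, R1   → R4 = 66 OR 114 = 114 (0b01110010)
Final: R4 = 114

114


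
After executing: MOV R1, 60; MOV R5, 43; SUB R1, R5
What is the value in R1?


Register state trace:
  MOV R1, 60  → R1 = 60
  MOV R5, 43  → R5 = 43
  SUB R1, R5  → R1 = 60 - 43 = 17
Final: R1 = 17

17


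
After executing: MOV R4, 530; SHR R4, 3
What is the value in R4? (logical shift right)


Register state trace:
  MOV R4, 530  → R4 = 530
  SHR R4, 3  → R4 = 530 >> 3 = 530 // 2^3 = 66
Final: R4 = 66

66


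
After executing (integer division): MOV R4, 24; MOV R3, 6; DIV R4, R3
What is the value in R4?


Register state trace:
  MOV R4, 24  → R4 = 24
  MOV R3, 6  → R3 = 6
  DIV R4, R3  → R4 = 24 // 6 = 4
Final: R4 = 4

4


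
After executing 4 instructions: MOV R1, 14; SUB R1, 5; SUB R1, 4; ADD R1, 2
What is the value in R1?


Register state trace:
  MOV R1, 14  → R1 = 14
  SUB R1, 5  → R1 = 14 - 5 = 9
  SUB R1, 4  → R1 = 9 - 4 = 5
  ADD R1, 2  → R1 = 5 + 2 = 7
Final: R1 = 7

7


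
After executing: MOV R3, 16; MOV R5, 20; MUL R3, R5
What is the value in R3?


Register state trace:
  MOV R3, 16  → R3 = 16
  MOV R5, 20  → R5 = 20
  MUL R3, R5  → R3 = 16 * 20 = 320
Final: R3 = 320

320


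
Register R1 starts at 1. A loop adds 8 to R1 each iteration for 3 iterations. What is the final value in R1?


Starting value: R1 = 1
  Iter 1: R1 = 1 + 8 = 9
  Iter 2: R1 = 9 + 8 = 17
  Iter 3: R1 = 17 + 8 = 25
Final: R1 = 25

25


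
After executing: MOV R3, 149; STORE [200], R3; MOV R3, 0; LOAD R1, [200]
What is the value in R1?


Register and memory trace:
  MOV R3, 149  → R3 = 149
  STORE [200], R3  → mem[200] = 149
  MOV R3, 0  → R3 = 0
  LOAD R1, [200]  → R1 = mem[200] = 149
Final: R1 = 149

149


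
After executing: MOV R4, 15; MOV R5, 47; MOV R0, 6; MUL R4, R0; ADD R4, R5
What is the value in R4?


Register state trace:
  MOV R4, 15  → R4 = 15
  MOV R5, 47  → R5 = 47
  MOV R0, 6  → R0 = 6
  MUL R4, R0  → R4 = 15 * 6 = 90
  ADD R4, R5  → R4 = 90 + 47 = 137
Final: R4 = 137

137


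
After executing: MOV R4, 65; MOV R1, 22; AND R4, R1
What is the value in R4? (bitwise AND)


Register state trace:
  MOV R4, 65  → R4 = 65 (0b01000001)
  MOV R1, 22  → R1 = 22 (0b00010110)
  AND R4, R1  → R4 = 65 AND 22 = 0 (0b00000000)
Final: R4 = 0

0


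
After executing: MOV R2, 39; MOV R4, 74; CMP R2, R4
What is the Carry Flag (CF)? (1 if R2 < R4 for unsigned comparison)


Register state trace:
  MOV R2, 39  → R2 = 39
  MOV R4, 74  → R4 = 74
  CMP R2, R4  → unsigned 39 - 74: borrow occurs
  39 < 74, so CF = 1
CF = 1

1


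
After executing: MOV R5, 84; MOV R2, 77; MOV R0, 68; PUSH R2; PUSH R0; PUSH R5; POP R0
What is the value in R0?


Stack trace (top is rightmost):
  MOV R5, 84  → R5 = 84
  MOV R2, 77  → R2 = 77
  MOV R0, 68  → R0 = 68
  PUSH R2  → stack: [77]
  PUSH R0  → stack: [77, 68]
  PUSH R5  → stack: [77, 68, 84]
  POP R0  → R0 = 84, stack: [77, 68]
Final: R0 = 84

84


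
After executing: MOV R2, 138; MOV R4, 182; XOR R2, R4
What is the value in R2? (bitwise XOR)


Register state trace:
  MOV R2, 138  → R2 = 138 (0b10001010)
  MOV R4, 182  → R4 = 182 (0b10110110)
  XOR R2, R4  → R2 = 138 XOR 182 = 60 (0b00111100)
Final: R2 = 60

60


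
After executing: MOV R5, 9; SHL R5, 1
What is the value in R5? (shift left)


Register state trace:
  MOV R5, 9  → R5 = 9
  SHL R5, 1  → R5 = 9 << 1 = 9 * 2^1 = 18
Final: R5 = 18

18


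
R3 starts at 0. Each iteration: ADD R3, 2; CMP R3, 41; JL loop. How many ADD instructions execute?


Loop trace (R3 starts at 0, target 41, step 2):
  ADD #1: R3 = 0 + 2 = 2  → 2 < 41, loop
  ADD #2: R3 = 2 + 2 = 4  → 4 < 41, loop
  ADD #3: R3 = 4 + 2 = 6  → 6 < 41, loop
  ADD #4: R3 = 6 + 2 = 8  → 8 < 41, loop
  ADD #5: R3 = 8 + 2 = 10  → 10 < 41, loop
  ADD #6: R3 = 10 + 2 = 12  → 12 < 41, loop
  ADD #7: R3 = 12 + 2 = 14  → 14 < 41, loop
  ADD #8: R3 = 14 + 2 = 16  → 16 < 41, loop
  ADD #9: R3 = 16 + 2 = 18  → 18 < 41, loop
  ADD #10: R3 = 18 + 2 = 20  → 20 < 41, loop
  ADD #11: R3 = 20 + 2 = 22  → 22 < 41, loop
  ADD #12: R3 = 22 + 2 = 24  → 24 < 41, loop
  ADD #13: R3 = 24 + 2 = 26  → 26 < 41, loop
  ADD #14: R3 = 26 + 2 = 28  → 28 < 41, loop
  ADD #15: R3 = 28 + 2 = 30  → 30 < 41, loop
  ADD #16: R3 = 30 + 2 = 32  → 32 < 41, loop
  ADD #17: R3 = 32 + 2 = 34  → 34 < 41, loop
  ADD #18: R3 = 34 + 2 = 36  → 36 < 41, loop
  ADD #19: R3 = 36 + 2 = 38  → 38 < 41, loop
  ADD #20: R3 = 38 + 2 = 40  → 40 < 41, loop
  ADD #21: R3 = 40 + 2 = 42  → 42 >= 41, exit
Total ADD instructions: 21

21


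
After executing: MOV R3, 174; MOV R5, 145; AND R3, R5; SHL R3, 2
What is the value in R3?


Register state trace:
  MOV R3, 174  → R3 = 174 (0b10101110)
  MOV R5, 145  → R5 = 145 (0b10010001)
  AND R3, R5  → R3 = 174 AND 145 = 128 (0b10000000)
  SHL R3, 2  → R3 = 128 << 2 = 512
Final: R3 = 512

512


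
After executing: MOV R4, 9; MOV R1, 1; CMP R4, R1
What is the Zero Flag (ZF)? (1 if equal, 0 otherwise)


Register state trace:
  MOV R4, 9  → R4 = 9
  MOV R1, 1  → R1 = 1
  CMP R4, R1  → computes 9 - 1 = 8
  Result is nonzero, so values are not equal
ZF = 0

0


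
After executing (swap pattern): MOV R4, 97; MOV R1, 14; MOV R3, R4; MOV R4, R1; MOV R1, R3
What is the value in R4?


Register state trace (swap pattern):
  MOV R4, 97  → R4 = 97
  MOV R1, 14  → R1 = 14
  MOV R3, R4  → R3 = 97  (save R4)
  MOV R4, R1  → R4 = 14  (R4 gets R1's value)
  MOV R1, R3  → R1 = 97  (R1 gets saved value)
Final: R4 = 14

14


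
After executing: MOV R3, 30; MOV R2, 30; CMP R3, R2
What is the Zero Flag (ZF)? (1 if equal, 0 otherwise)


Register state trace:
  MOV R3, 30  → R3 = 30
  MOV R2, 30  → R2 = 30
  CMP R3, R2  → computes 30 - 30 = 0
  Result is zero, so values are equal
ZF = 1

1


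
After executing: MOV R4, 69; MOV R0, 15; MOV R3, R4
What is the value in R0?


Register state trace:
  MOV R4, 69  → R4 = 69
  MOV R0, 15  → R0 = 15
  MOV R3, R4  → R3 = 69
Final: R0 = 15

15


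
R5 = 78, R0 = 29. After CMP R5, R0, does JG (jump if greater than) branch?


Trace:
  R5 = 78, R0 = 29
  CMP R5, R0  → compares 78 vs 29
  JG checks: is 78 greater than 29?
  78 > 29, so condition is true
Branch taken: Yes

Yes


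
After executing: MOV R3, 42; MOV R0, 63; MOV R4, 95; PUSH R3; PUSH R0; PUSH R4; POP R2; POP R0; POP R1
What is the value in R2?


Stack trace (top is rightmost):
  MOV R3, 42  → R3 = 42
  MOV R0, 63  → R0 = 63
  MOV R4, 95  → R4 = 95
  PUSH R3  → stack: [42]
  PUSH R0  → stack: [42, 63]
  PUSH R4  → stack: [42, 63, 95]
  POP R2  → R2 = 95, stack: [42, 63]
  POP R0  → R0 = 63, stack: [42]
  POP R1  → R1 = 42, stack: []
Final: R2 = 95

95


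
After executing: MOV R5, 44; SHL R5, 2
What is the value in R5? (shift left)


Register state trace:
  MOV R5, 44  → R5 = 44
  SHL R5, 2  → R5 = 44 << 2 = 44 * 2^2 = 176
Final: R5 = 176

176


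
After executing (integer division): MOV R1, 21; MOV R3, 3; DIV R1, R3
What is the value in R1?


Register state trace:
  MOV R1, 21  → R1 = 21
  MOV R3, 3  → R3 = 3
  DIV R1, R3  → R1 = 21 // 3 = 7
Final: R1 = 7

7


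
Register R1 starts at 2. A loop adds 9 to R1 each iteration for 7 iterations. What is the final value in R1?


Starting value: R1 = 2
  Iter 1: R1 = 2 + 9 = 11
  Iter 2: R1 = 11 + 9 = 20
  Iter 3: R1 = 20 + 9 = 29
  Iter 4: R1 = 29 + 9 = 38
  Iter 5: R1 = 38 + 9 = 47
  Iter 6: R1 = 47 + 9 = 56
  Iter 7: R1 = 56 + 9 = 65
Final: R1 = 65

65


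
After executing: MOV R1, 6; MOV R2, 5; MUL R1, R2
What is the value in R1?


Register state trace:
  MOV R1, 6  → R1 = 6
  MOV R2, 5  → R2 = 5
  MUL R1, R2  → R1 = 6 * 5 = 30
Final: R1 = 30

30


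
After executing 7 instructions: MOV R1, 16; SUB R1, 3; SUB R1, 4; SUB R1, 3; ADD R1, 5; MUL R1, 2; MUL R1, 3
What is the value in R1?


Register state trace:
  MOV R1, 16  → R1 = 16
  SUB R1, 3  → R1 = 16 - 3 = 13
  SUB R1, 4  → R1 = 13 - 4 = 9
  SUB R1, 3  → R1 = 9 - 3 = 6
  ADD R1, 5  → R1 = 6 + 5 = 11
  MUL R1, 2  → R1 = 11 * 2 = 22
  MUL R1, 3  → R1 = 22 * 3 = 66
Final: R1 = 66

66


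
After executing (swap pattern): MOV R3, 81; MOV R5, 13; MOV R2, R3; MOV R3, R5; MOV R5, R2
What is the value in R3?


Register state trace (swap pattern):
  MOV R3, 81  → R3 = 81
  MOV R5, 13  → R5 = 13
  MOV R2, R3  → R2 = 81  (save R3)
  MOV R3, R5  → R3 = 13  (R3 gets R5's value)
  MOV R5, R2  → R5 = 81  (R5 gets saved value)
Final: R3 = 13

13


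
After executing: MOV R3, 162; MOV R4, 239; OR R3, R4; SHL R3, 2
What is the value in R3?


Register state trace:
  MOV R3, 162  → R3 = 162 (0b10100010)
  MOV R4, 239  → R4 = 239 (0b11101111)
  OR R3, R4  → R3 = 162 OR 239 = 239 (0b11101111)
  SHL R3, 2  → R3 = 239 << 2 = 956
Final: R3 = 956

956


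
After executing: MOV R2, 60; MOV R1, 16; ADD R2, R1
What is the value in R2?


Register state trace:
  MOV R2, 60  → R2 = 60
  MOV R1, 16  → R1 = 16
  ADD R2, R1  → R2 = 60 + 16 = 76
Final: R2 = 76

76


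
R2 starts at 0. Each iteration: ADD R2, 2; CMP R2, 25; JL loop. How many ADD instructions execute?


Loop trace (R2 starts at 0, target 25, step 2):
  ADD #1: R2 = 0 + 2 = 2  → 2 < 25, loop
  ADD #2: R2 = 2 + 2 = 4  → 4 < 25, loop
  ADD #3: R2 = 4 + 2 = 6  → 6 < 25, loop
  ADD #4: R2 = 6 + 2 = 8  → 8 < 25, loop
  ADD #5: R2 = 8 + 2 = 10  → 10 < 25, loop
  ADD #6: R2 = 10 + 2 = 12  → 12 < 25, loop
  ADD #7: R2 = 12 + 2 = 14  → 14 < 25, loop
  ADD #8: R2 = 14 + 2 = 16  → 16 < 25, loop
  ADD #9: R2 = 16 + 2 = 18  → 18 < 25, loop
  ADD #10: R2 = 18 + 2 = 20  → 20 < 25, loop
  ADD #11: R2 = 20 + 2 = 22  → 22 < 25, loop
  ADD #12: R2 = 22 + 2 = 24  → 24 < 25, loop
  ADD #13: R2 = 24 + 2 = 26  → 26 >= 25, exit
Total ADD instructions: 13

13


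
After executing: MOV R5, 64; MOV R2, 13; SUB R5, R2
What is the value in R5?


Register state trace:
  MOV R5, 64  → R5 = 64
  MOV R2, 13  → R2 = 13
  SUB R5, R2  → R5 = 64 - 13 = 51
Final: R5 = 51

51


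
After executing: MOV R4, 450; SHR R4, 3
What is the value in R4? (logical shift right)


Register state trace:
  MOV R4, 450  → R4 = 450
  SHR R4, 3  → R4 = 450 >> 3 = 450 // 2^3 = 56
Final: R4 = 56

56


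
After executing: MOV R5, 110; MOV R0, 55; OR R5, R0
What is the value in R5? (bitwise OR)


Register state trace:
  MOV R5, 110  → R5 = 110 (0b01101110)
  MOV R0, 55  → R0 = 55 (0b00110111)
  OR R5, R0   → R5 = 110 OR 55 = 127 (0b01111111)
Final: R5 = 127

127


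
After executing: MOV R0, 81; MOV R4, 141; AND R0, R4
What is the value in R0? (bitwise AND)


Register state trace:
  MOV R0, 81  → R0 = 81 (0b01010001)
  MOV R4, 141  → R4 = 141 (0b10001101)
  AND R0, R4  → R0 = 81 AND 141 = 1 (0b00000001)
Final: R0 = 1

1


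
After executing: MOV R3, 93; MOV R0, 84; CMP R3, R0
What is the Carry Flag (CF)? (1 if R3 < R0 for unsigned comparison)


Register state trace:
  MOV R3, 93  → R3 = 93
  MOV R0, 84  → R0 = 84
  CMP R3, R0  → unsigned 93 - 84: no borrow
  93 >= 84, so CF = 0
CF = 0

0


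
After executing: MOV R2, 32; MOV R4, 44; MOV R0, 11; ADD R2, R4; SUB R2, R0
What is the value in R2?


Register state trace:
  MOV R2, 32  → R2 = 32
  MOV R4, 44  → R4 = 44
  MOV R0, 11  → R0 = 11
  ADD R2, R4  → R2 = 32 + 44 = 76
  SUB R2, R0  → R2 = 76 - 11 = 65
Final: R2 = 65

65


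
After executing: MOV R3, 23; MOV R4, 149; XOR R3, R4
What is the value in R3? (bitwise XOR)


Register state trace:
  MOV R3, 23  → R3 = 23 (0b00010111)
  MOV R4, 149  → R4 = 149 (0b10010101)
  XOR R3, R4  → R3 = 23 XOR 149 = 130 (0b10000010)
Final: R3 = 130

130


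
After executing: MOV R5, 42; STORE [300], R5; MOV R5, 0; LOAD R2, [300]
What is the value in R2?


Register and memory trace:
  MOV R5, 42  → R5 = 42
  STORE [300], R5  → mem[300] = 42
  MOV R5, 0  → R5 = 0
  LOAD R2, [300]  → R2 = mem[300] = 42
Final: R2 = 42

42


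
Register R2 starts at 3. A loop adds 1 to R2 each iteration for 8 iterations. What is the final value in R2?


Starting value: R2 = 3
  Iter 1: R2 = 3 + 1 = 4
  Iter 2: R2 = 4 + 1 = 5
  Iter 3: R2 = 5 + 1 = 6
  Iter 4: R2 = 6 + 1 = 7
  Iter 5: R2 = 7 + 1 = 8
  Iter 6: R2 = 8 + 1 = 9
  Iter 7: R2 = 9 + 1 = 10
  Iter 8: R2 = 10 + 1 = 11
Final: R2 = 11

11


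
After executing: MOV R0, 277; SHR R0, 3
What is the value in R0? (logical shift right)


Register state trace:
  MOV R0, 277  → R0 = 277
  SHR R0, 3  → R0 = 277 >> 3 = 277 // 2^3 = 34
Final: R0 = 34

34


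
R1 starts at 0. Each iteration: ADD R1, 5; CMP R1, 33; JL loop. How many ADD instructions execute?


Loop trace (R1 starts at 0, target 33, step 5):
  ADD #1: R1 = 0 + 5 = 5  → 5 < 33, loop
  ADD #2: R1 = 5 + 5 = 10  → 10 < 33, loop
  ADD #3: R1 = 10 + 5 = 15  → 15 < 33, loop
  ADD #4: R1 = 15 + 5 = 20  → 20 < 33, loop
  ADD #5: R1 = 20 + 5 = 25  → 25 < 33, loop
  ADD #6: R1 = 25 + 5 = 30  → 30 < 33, loop
  ADD #7: R1 = 30 + 5 = 35  → 35 >= 33, exit
Total ADD instructions: 7

7


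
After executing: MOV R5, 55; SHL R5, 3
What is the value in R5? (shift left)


Register state trace:
  MOV R5, 55  → R5 = 55
  SHL R5, 3  → R5 = 55 << 3 = 55 * 2^3 = 440
Final: R5 = 440

440


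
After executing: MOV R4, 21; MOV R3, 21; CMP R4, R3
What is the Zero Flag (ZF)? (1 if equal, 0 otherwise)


Register state trace:
  MOV R4, 21  → R4 = 21
  MOV R3, 21  → R3 = 21
  CMP R4, R3  → computes 21 - 21 = 0
  Result is zero, so values are equal
ZF = 1

1


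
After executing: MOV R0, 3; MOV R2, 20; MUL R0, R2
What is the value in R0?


Register state trace:
  MOV R0, 3  → R0 = 3
  MOV R2, 20  → R2 = 20
  MUL R0, R2  → R0 = 3 * 20 = 60
Final: R0 = 60

60


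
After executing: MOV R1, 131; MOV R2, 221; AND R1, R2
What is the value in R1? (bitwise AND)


Register state trace:
  MOV R1, 131  → R1 = 131 (0b10000011)
  MOV R2, 221  → R2 = 221 (0b11011101)
  AND R1, R2  → R1 = 131 AND 221 = 129 (0b10000001)
Final: R1 = 129

129


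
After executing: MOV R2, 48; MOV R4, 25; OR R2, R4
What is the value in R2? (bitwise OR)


Register state trace:
  MOV R2, 48  → R2 = 48 (0b00110000)
  MOV R4, 25  → R4 = 25 (0b00011001)
  OR R2, R4   → R2 = 48 OR 25 = 57 (0b00111001)
Final: R2 = 57

57


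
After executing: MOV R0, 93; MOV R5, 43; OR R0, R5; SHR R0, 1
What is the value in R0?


Register state trace:
  MOV R0, 93  → R0 = 93 (0b01011101)
  MOV R5, 43  → R5 = 43 (0b00101011)
  OR R0, R5  → R0 = 93 OR 43 = 127 (0b01111111)
  SHR R0, 1  → R0 = 127 >> 1 = 63
Final: R0 = 63

63


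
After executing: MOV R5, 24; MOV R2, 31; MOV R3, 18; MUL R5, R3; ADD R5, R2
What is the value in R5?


Register state trace:
  MOV R5, 24  → R5 = 24
  MOV R2, 31  → R2 = 31
  MOV R3, 18  → R3 = 18
  MUL R5, R3  → R5 = 24 * 18 = 432
  ADD R5, R2  → R5 = 432 + 31 = 463
Final: R5 = 463

463


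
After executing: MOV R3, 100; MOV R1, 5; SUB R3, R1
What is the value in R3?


Register state trace:
  MOV R3, 100  → R3 = 100
  MOV R1, 5  → R1 = 5
  SUB R3, R1  → R3 = 100 - 5 = 95
Final: R3 = 95

95


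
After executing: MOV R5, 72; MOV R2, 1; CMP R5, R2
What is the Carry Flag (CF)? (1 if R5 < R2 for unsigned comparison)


Register state trace:
  MOV R5, 72  → R5 = 72
  MOV R2, 1  → R2 = 1
  CMP R5, R2  → unsigned 72 - 1: no borrow
  72 >= 1, so CF = 0
CF = 0

0


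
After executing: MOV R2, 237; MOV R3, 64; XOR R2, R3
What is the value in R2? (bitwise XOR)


Register state trace:
  MOV R2, 237  → R2 = 237 (0b11101101)
  MOV R3, 64  → R3 = 64 (0b01000000)
  XOR R2, R3  → R2 = 237 XOR 64 = 173 (0b10101101)
Final: R2 = 173

173


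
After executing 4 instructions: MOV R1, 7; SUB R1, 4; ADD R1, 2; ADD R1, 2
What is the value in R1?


Register state trace:
  MOV R1, 7  → R1 = 7
  SUB R1, 4  → R1 = 7 - 4 = 3
  ADD R1, 2  → R1 = 3 + 2 = 5
  ADD R1, 2  → R1 = 5 + 2 = 7
Final: R1 = 7

7


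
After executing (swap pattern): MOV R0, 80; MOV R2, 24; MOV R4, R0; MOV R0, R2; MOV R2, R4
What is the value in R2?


Register state trace (swap pattern):
  MOV R0, 80  → R0 = 80
  MOV R2, 24  → R2 = 24
  MOV R4, R0  → R4 = 80  (save R0)
  MOV R0, R2  → R0 = 24  (R0 gets R2's value)
  MOV R2, R4  → R2 = 80  (R2 gets saved value)
Final: R2 = 80

80


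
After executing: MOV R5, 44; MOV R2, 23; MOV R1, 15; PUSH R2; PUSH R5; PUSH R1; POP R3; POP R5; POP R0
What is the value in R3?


Stack trace (top is rightmost):
  MOV R5, 44  → R5 = 44
  MOV R2, 23  → R2 = 23
  MOV R1, 15  → R1 = 15
  PUSH R2  → stack: [23]
  PUSH R5  → stack: [23, 44]
  PUSH R1  → stack: [23, 44, 15]
  POP R3  → R3 = 15, stack: [23, 44]
  POP R5  → R5 = 44, stack: [23]
  POP R0  → R0 = 23, stack: []
Final: R3 = 15

15


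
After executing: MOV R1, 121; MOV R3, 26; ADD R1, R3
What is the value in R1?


Register state trace:
  MOV R1, 121  → R1 = 121
  MOV R3, 26  → R3 = 26
  ADD R1, R3  → R1 = 121 + 26 = 147
Final: R1 = 147

147


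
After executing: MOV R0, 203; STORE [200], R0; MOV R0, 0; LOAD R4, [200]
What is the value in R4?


Register and memory trace:
  MOV R0, 203  → R0 = 203
  STORE [200], R0  → mem[200] = 203
  MOV R0, 0  → R0 = 0
  LOAD R4, [200]  → R4 = mem[200] = 203
Final: R4 = 203

203


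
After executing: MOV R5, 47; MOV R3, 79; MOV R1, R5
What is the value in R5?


Register state trace:
  MOV R5, 47  → R5 = 47
  MOV R3, 79  → R3 = 79
  MOV R1, R5  → R1 = 47
Final: R5 = 47

47


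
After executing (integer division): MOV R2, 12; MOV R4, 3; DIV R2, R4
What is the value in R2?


Register state trace:
  MOV R2, 12  → R2 = 12
  MOV R4, 3  → R4 = 3
  DIV R2, R4  → R2 = 12 // 3 = 4
Final: R2 = 4

4


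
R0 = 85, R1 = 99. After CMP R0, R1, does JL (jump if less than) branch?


Trace:
  R0 = 85, R1 = 99
  CMP R0, R1  → compares 85 vs 99
  JL checks: is 85 less than 99?
  85 < 99, so condition is true
Branch taken: Yes

Yes


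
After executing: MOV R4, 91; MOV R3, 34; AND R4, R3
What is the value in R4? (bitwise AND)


Register state trace:
  MOV R4, 91  → R4 = 91 (0b01011011)
  MOV R3, 34  → R3 = 34 (0b00100010)
  AND R4, R3  → R4 = 91 AND 34 = 2 (0b00000010)
Final: R4 = 2

2


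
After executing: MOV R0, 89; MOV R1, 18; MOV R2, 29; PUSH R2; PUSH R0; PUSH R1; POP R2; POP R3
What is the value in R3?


Stack trace (top is rightmost):
  MOV R0, 89  → R0 = 89
  MOV R1, 18  → R1 = 18
  MOV R2, 29  → R2 = 29
  PUSH R2  → stack: [29]
  PUSH R0  → stack: [29, 89]
  PUSH R1  → stack: [29, 89, 18]
  POP R2  → R2 = 18, stack: [29, 89]
  POP R3  → R3 = 89, stack: [29]
Final: R3 = 89

89


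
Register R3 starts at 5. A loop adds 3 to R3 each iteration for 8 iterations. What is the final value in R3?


Starting value: R3 = 5
  Iter 1: R3 = 5 + 3 = 8
  Iter 2: R3 = 8 + 3 = 11
  Iter 3: R3 = 11 + 3 = 14
  Iter 4: R3 = 14 + 3 = 17
  Iter 5: R3 = 17 + 3 = 20
  Iter 6: R3 = 20 + 3 = 23
  Iter 7: R3 = 23 + 3 = 26
  Iter 8: R3 = 26 + 3 = 29
Final: R3 = 29

29


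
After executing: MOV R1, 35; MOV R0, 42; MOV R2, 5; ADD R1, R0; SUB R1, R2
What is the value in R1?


Register state trace:
  MOV R1, 35  → R1 = 35
  MOV R0, 42  → R0 = 42
  MOV R2, 5  → R2 = 5
  ADD R1, R0  → R1 = 35 + 42 = 77
  SUB R1, R2  → R1 = 77 - 5 = 72
Final: R1 = 72

72


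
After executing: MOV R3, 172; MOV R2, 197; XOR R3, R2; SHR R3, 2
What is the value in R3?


Register state trace:
  MOV R3, 172  → R3 = 172 (0b10101100)
  MOV R2, 197  → R2 = 197 (0b11000101)
  XOR R3, R2  → R3 = 172 XOR 197 = 105 (0b01101001)
  SHR R3, 2  → R3 = 105 >> 2 = 26
Final: R3 = 26

26


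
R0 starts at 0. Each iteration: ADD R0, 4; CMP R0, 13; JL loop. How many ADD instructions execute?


Loop trace (R0 starts at 0, target 13, step 4):
  ADD #1: R0 = 0 + 4 = 4  → 4 < 13, loop
  ADD #2: R0 = 4 + 4 = 8  → 8 < 13, loop
  ADD #3: R0 = 8 + 4 = 12  → 12 < 13, loop
  ADD #4: R0 = 12 + 4 = 16  → 16 >= 13, exit
Total ADD instructions: 4

4


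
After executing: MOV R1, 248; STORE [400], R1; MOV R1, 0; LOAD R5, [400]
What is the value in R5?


Register and memory trace:
  MOV R1, 248  → R1 = 248
  STORE [400], R1  → mem[400] = 248
  MOV R1, 0  → R1 = 0
  LOAD R5, [400]  → R5 = mem[400] = 248
Final: R5 = 248

248


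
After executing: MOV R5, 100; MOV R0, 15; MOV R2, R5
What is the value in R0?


Register state trace:
  MOV R5, 100  → R5 = 100
  MOV R0, 15  → R0 = 15
  MOV R2, R5  → R2 = 100
Final: R0 = 15

15


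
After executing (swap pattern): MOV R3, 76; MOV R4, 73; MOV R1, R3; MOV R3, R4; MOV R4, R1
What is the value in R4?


Register state trace (swap pattern):
  MOV R3, 76  → R3 = 76
  MOV R4, 73  → R4 = 73
  MOV R1, R3  → R1 = 76  (save R3)
  MOV R3, R4  → R3 = 73  (R3 gets R4's value)
  MOV R4, R1  → R4 = 76  (R4 gets saved value)
Final: R4 = 76

76


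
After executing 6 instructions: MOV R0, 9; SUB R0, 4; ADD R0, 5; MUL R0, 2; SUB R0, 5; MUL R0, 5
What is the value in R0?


Register state trace:
  MOV R0, 9  → R0 = 9
  SUB R0, 4  → R0 = 9 - 4 = 5
  ADD R0, 5  → R0 = 5 + 5 = 10
  MUL R0, 2  → R0 = 10 * 2 = 20
  SUB R0, 5  → R0 = 20 - 5 = 15
  MUL R0, 5  → R0 = 15 * 5 = 75
Final: R0 = 75

75


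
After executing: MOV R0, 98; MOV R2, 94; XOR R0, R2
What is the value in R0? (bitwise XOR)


Register state trace:
  MOV R0, 98  → R0 = 98 (0b01100010)
  MOV R2, 94  → R2 = 94 (0b01011110)
  XOR R0, R2  → R0 = 98 XOR 94 = 60 (0b00111100)
Final: R0 = 60

60


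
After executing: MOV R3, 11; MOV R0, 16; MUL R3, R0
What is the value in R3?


Register state trace:
  MOV R3, 11  → R3 = 11
  MOV R0, 16  → R0 = 16
  MUL R3, R0  → R3 = 11 * 16 = 176
Final: R3 = 176

176


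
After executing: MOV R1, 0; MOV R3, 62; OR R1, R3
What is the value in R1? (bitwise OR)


Register state trace:
  MOV R1, 0  → R1 = 0 (0b00000000)
  MOV R3, 62  → R3 = 62 (0b00111110)
  OR R1, R3   → R1 = 0 OR 62 = 62 (0b00111110)
Final: R1 = 62

62


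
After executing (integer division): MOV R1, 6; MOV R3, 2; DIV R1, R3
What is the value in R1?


Register state trace:
  MOV R1, 6  → R1 = 6
  MOV R3, 2  → R3 = 2
  DIV R1, R3  → R1 = 6 // 2 = 3
Final: R1 = 3

3


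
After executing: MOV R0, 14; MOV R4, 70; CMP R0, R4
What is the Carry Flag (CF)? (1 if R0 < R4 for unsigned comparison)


Register state trace:
  MOV R0, 14  → R0 = 14
  MOV R4, 70  → R4 = 70
  CMP R0, R4  → unsigned 14 - 70: borrow occurs
  14 < 70, so CF = 1
CF = 1

1


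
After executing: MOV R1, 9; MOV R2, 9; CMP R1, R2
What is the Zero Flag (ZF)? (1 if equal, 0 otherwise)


Register state trace:
  MOV R1, 9  → R1 = 9
  MOV R2, 9  → R2 = 9
  CMP R1, R2  → computes 9 - 9 = 0
  Result is zero, so values are equal
ZF = 1

1


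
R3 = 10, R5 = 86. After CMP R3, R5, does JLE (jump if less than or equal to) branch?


Trace:
  R3 = 10, R5 = 86
  CMP R3, R5  → compares 10 vs 86
  JLE checks: is 10 less than or equal to 86?
  10 < 86, so condition is true
Branch taken: Yes

Yes


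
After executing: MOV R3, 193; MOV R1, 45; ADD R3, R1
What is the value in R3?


Register state trace:
  MOV R3, 193  → R3 = 193
  MOV R1, 45  → R1 = 45
  ADD R3, R1  → R3 = 193 + 45 = 238
Final: R3 = 238

238


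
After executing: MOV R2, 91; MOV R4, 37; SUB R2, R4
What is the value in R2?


Register state trace:
  MOV R2, 91  → R2 = 91
  MOV R4, 37  → R4 = 37
  SUB R2, R4  → R2 = 91 - 37 = 54
Final: R2 = 54

54


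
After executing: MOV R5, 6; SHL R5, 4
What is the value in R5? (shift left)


Register state trace:
  MOV R5, 6  → R5 = 6
  SHL R5, 4  → R5 = 6 << 4 = 6 * 2^4 = 96
Final: R5 = 96

96


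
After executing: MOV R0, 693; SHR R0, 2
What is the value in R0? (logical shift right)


Register state trace:
  MOV R0, 693  → R0 = 693
  SHR R0, 2  → R0 = 693 >> 2 = 693 // 2^2 = 173
Final: R0 = 173

173


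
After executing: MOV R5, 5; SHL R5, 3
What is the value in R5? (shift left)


Register state trace:
  MOV R5, 5  → R5 = 5
  SHL R5, 3  → R5 = 5 << 3 = 5 * 2^3 = 40
Final: R5 = 40

40


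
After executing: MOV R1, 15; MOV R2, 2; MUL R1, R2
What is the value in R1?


Register state trace:
  MOV R1, 15  → R1 = 15
  MOV R2, 2  → R2 = 2
  MUL R1, R2  → R1 = 15 * 2 = 30
Final: R1 = 30

30


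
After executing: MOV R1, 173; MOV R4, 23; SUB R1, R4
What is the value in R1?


Register state trace:
  MOV R1, 173  → R1 = 173
  MOV R4, 23  → R4 = 23
  SUB R1, R4  → R1 = 173 - 23 = 150
Final: R1 = 150

150


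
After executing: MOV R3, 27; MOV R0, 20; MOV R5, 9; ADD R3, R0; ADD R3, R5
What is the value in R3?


Register state trace:
  MOV R3, 27  → R3 = 27
  MOV R0, 20  → R0 = 20
  MOV R5, 9  → R5 = 9
  ADD R3, R0  → R3 = 27 + 20 = 47
  ADD R3, R5  → R3 = 47 + 9 = 56
Final: R3 = 56

56


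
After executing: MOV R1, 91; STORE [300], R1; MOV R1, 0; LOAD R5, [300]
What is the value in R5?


Register and memory trace:
  MOV R1, 91  → R1 = 91
  STORE [300], R1  → mem[300] = 91
  MOV R1, 0  → R1 = 0
  LOAD R5, [300]  → R5 = mem[300] = 91
Final: R5 = 91

91


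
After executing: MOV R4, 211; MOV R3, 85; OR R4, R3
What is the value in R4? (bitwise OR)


Register state trace:
  MOV R4, 211  → R4 = 211 (0b11010011)
  MOV R3, 85  → R3 = 85 (0b01010101)
  OR R4, R3   → R4 = 211 OR 85 = 215 (0b11010111)
Final: R4 = 215

215


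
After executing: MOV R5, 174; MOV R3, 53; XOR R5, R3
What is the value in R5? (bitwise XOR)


Register state trace:
  MOV R5, 174  → R5 = 174 (0b10101110)
  MOV R3, 53  → R3 = 53 (0b00110101)
  XOR R5, R3  → R5 = 174 XOR 53 = 155 (0b10011011)
Final: R5 = 155

155


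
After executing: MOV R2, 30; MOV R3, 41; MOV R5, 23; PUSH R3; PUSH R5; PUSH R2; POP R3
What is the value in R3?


Stack trace (top is rightmost):
  MOV R2, 30  → R2 = 30
  MOV R3, 41  → R3 = 41
  MOV R5, 23  → R5 = 23
  PUSH R3  → stack: [41]
  PUSH R5  → stack: [41, 23]
  PUSH R2  → stack: [41, 23, 30]
  POP R3  → R3 = 30, stack: [41, 23]
Final: R3 = 30

30


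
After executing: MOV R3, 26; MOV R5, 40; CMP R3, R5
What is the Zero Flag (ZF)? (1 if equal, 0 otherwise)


Register state trace:
  MOV R3, 26  → R3 = 26
  MOV R5, 40  → R5 = 40
  CMP R3, R5  → computes 26 - 40 = -14
  Result is nonzero, so values are not equal
ZF = 0

0


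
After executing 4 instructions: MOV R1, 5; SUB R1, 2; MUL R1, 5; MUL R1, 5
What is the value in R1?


Register state trace:
  MOV R1, 5  → R1 = 5
  SUB R1, 2  → R1 = 5 - 2 = 3
  MUL R1, 5  → R1 = 3 * 5 = 15
  MUL R1, 5  → R1 = 15 * 5 = 75
Final: R1 = 75

75


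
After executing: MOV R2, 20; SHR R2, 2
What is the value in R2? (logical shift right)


Register state trace:
  MOV R2, 20  → R2 = 20
  SHR R2, 2  → R2 = 20 >> 2 = 20 // 2^2 = 5
Final: R2 = 5

5


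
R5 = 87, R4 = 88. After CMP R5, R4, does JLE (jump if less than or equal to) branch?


Trace:
  R5 = 87, R4 = 88
  CMP R5, R4  → compares 87 vs 88
  JLE checks: is 87 less than or equal to 88?
  87 < 88, so condition is true
Branch taken: Yes

Yes


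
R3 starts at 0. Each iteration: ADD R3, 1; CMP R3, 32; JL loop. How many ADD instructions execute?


Loop trace (R3 starts at 0, target 32, step 1):
  ADD #1: R3 = 0 + 1 = 1  → 1 < 32, loop
  ADD #2: R3 = 1 + 1 = 2  → 2 < 32, loop
  ADD #3: R3 = 2 + 1 = 3  → 3 < 32, loop
  ADD #4: R3 = 3 + 1 = 4  → 4 < 32, loop
  ADD #5: R3 = 4 + 1 = 5  → 5 < 32, loop
  ADD #6: R3 = 5 + 1 = 6  → 6 < 32, loop
  ADD #7: R3 = 6 + 1 = 7  → 7 < 32, loop
  ADD #8: R3 = 7 + 1 = 8  → 8 < 32, loop
  ADD #9: R3 = 8 + 1 = 9  → 9 < 32, loop
  ADD #10: R3 = 9 + 1 = 10  → 10 < 32, loop
  ADD #11: R3 = 10 + 1 = 11  → 11 < 32, loop
  ADD #12: R3 = 11 + 1 = 12  → 12 < 32, loop
  ADD #13: R3 = 12 + 1 = 13  → 13 < 32, loop
  ADD #14: R3 = 13 + 1 = 14  → 14 < 32, loop
  ADD #15: R3 = 14 + 1 = 15  → 15 < 32, loop
  ADD #16: R3 = 15 + 1 = 16  → 16 < 32, loop
  ADD #17: R3 = 16 + 1 = 17  → 17 < 32, loop
  ADD #18: R3 = 17 + 1 = 18  → 18 < 32, loop
  ADD #19: R3 = 18 + 1 = 19  → 19 < 32, loop
  ADD #20: R3 = 19 + 1 = 20  → 20 < 32, loop
  ADD #21: R3 = 20 + 1 = 21  → 21 < 32, loop
  ADD #22: R3 = 21 + 1 = 22  → 22 < 32, loop
  ADD #23: R3 = 22 + 1 = 23  → 23 < 32, loop
  ADD #24: R3 = 23 + 1 = 24  → 24 < 32, loop
  ADD #25: R3 = 24 + 1 = 25  → 25 < 32, loop
  ADD #26: R3 = 25 + 1 = 26  → 26 < 32, loop
  ADD #27: R3 = 26 + 1 = 27  → 27 < 32, loop
  ADD #28: R3 = 27 + 1 = 28  → 28 < 32, loop
  ADD #29: R3 = 28 + 1 = 29  → 29 < 32, loop
  ADD #30: R3 = 29 + 1 = 30  → 30 < 32, loop
  ADD #31: R3 = 30 + 1 = 31  → 31 < 32, loop
  ADD #32: R3 = 31 + 1 = 32  → 32 >= 32, exit
Total ADD instructions: 32

32


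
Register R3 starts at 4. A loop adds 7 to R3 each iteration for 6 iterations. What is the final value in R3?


Starting value: R3 = 4
  Iter 1: R3 = 4 + 7 = 11
  Iter 2: R3 = 11 + 7 = 18
  Iter 3: R3 = 18 + 7 = 25
  Iter 4: R3 = 25 + 7 = 32
  Iter 5: R3 = 32 + 7 = 39
  Iter 6: R3 = 39 + 7 = 46
Final: R3 = 46

46


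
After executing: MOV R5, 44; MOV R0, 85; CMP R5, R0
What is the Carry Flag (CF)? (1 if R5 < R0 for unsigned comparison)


Register state trace:
  MOV R5, 44  → R5 = 44
  MOV R0, 85  → R0 = 85
  CMP R5, R0  → unsigned 44 - 85: borrow occurs
  44 < 85, so CF = 1
CF = 1

1


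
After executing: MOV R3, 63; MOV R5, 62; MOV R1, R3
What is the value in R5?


Register state trace:
  MOV R3, 63  → R3 = 63
  MOV R5, 62  → R5 = 62
  MOV R1, R3  → R1 = 63
Final: R5 = 62

62


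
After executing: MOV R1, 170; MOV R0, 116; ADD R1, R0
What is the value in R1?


Register state trace:
  MOV R1, 170  → R1 = 170
  MOV R0, 116  → R0 = 116
  ADD R1, R0  → R1 = 170 + 116 = 286
Final: R1 = 286

286


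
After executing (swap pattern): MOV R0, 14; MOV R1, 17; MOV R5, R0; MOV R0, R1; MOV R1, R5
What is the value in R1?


Register state trace (swap pattern):
  MOV R0, 14  → R0 = 14
  MOV R1, 17  → R1 = 17
  MOV R5, R0  → R5 = 14  (save R0)
  MOV R0, R1  → R0 = 17  (R0 gets R1's value)
  MOV R1, R5  → R1 = 14  (R1 gets saved value)
Final: R1 = 14

14


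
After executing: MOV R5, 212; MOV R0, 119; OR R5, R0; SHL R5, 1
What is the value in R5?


Register state trace:
  MOV R5, 212  → R5 = 212 (0b11010100)
  MOV R0, 119  → R0 = 119 (0b01110111)
  OR R5, R0  → R5 = 212 OR 119 = 247 (0b11110111)
  SHL R5, 1  → R5 = 247 << 1 = 494
Final: R5 = 494

494


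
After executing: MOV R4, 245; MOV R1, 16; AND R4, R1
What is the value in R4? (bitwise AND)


Register state trace:
  MOV R4, 245  → R4 = 245 (0b11110101)
  MOV R1, 16  → R1 = 16 (0b00010000)
  AND R4, R1  → R4 = 245 AND 16 = 16 (0b00010000)
Final: R4 = 16

16


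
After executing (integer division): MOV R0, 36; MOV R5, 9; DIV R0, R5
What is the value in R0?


Register state trace:
  MOV R0, 36  → R0 = 36
  MOV R5, 9  → R5 = 9
  DIV R0, R5  → R0 = 36 // 9 = 4
Final: R0 = 4

4


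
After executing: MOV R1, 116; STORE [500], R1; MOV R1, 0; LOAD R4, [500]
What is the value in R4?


Register and memory trace:
  MOV R1, 116  → R1 = 116
  STORE [500], R1  → mem[500] = 116
  MOV R1, 0  → R1 = 0
  LOAD R4, [500]  → R4 = mem[500] = 116
Final: R4 = 116

116


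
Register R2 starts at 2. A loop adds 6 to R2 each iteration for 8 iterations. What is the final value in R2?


Starting value: R2 = 2
  Iter 1: R2 = 2 + 6 = 8
  Iter 2: R2 = 8 + 6 = 14
  Iter 3: R2 = 14 + 6 = 20
  Iter 4: R2 = 20 + 6 = 26
  Iter 5: R2 = 26 + 6 = 32
  Iter 6: R2 = 32 + 6 = 38
  Iter 7: R2 = 38 + 6 = 44
  Iter 8: R2 = 44 + 6 = 50
Final: R2 = 50

50


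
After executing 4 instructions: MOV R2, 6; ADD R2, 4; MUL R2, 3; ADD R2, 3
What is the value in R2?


Register state trace:
  MOV R2, 6  → R2 = 6
  ADD R2, 4  → R2 = 6 + 4 = 10
  MUL R2, 3  → R2 = 10 * 3 = 30
  ADD R2, 3  → R2 = 30 + 3 = 33
Final: R2 = 33

33


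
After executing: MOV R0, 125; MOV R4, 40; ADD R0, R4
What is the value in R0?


Register state trace:
  MOV R0, 125  → R0 = 125
  MOV R4, 40  → R4 = 40
  ADD R0, R4  → R0 = 125 + 40 = 165
Final: R0 = 165

165


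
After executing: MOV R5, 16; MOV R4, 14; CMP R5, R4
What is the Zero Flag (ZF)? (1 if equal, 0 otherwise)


Register state trace:
  MOV R5, 16  → R5 = 16
  MOV R4, 14  → R4 = 14
  CMP R5, R4  → computes 16 - 14 = 2
  Result is nonzero, so values are not equal
ZF = 0

0


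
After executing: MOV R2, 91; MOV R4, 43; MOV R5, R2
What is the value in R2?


Register state trace:
  MOV R2, 91  → R2 = 91
  MOV R4, 43  → R4 = 43
  MOV R5, R2  → R5 = 91
Final: R2 = 91

91


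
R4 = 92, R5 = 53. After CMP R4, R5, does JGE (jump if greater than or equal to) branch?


Trace:
  R4 = 92, R5 = 53
  CMP R4, R5  → compares 92 vs 53
  JGE checks: is 92 greater than or equal to 53?
  92 > 53, so condition is true
Branch taken: Yes

Yes


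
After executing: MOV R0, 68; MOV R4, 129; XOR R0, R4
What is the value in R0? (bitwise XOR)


Register state trace:
  MOV R0, 68  → R0 = 68 (0b01000100)
  MOV R4, 129  → R4 = 129 (0b10000001)
  XOR R0, R4  → R0 = 68 XOR 129 = 197 (0b11000101)
Final: R0 = 197

197


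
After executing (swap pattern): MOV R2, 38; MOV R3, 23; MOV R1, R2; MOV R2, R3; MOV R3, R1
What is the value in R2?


Register state trace (swap pattern):
  MOV R2, 38  → R2 = 38
  MOV R3, 23  → R3 = 23
  MOV R1, R2  → R1 = 38  (save R2)
  MOV R2, R3  → R2 = 23  (R2 gets R3's value)
  MOV R3, R1  → R3 = 38  (R3 gets saved value)
Final: R2 = 23

23


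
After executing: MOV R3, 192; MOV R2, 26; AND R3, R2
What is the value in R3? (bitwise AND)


Register state trace:
  MOV R3, 192  → R3 = 192 (0b11000000)
  MOV R2, 26  → R2 = 26 (0b00011010)
  AND R3, R2  → R3 = 192 AND 26 = 0 (0b00000000)
Final: R3 = 0

0


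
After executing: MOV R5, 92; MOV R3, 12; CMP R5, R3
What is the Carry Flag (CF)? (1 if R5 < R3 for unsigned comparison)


Register state trace:
  MOV R5, 92  → R5 = 92
  MOV R3, 12  → R3 = 12
  CMP R5, R3  → unsigned 92 - 12: no borrow
  92 >= 12, so CF = 0
CF = 0

0


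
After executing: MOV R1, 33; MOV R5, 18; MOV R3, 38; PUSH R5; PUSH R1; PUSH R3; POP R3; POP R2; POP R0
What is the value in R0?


Stack trace (top is rightmost):
  MOV R1, 33  → R1 = 33
  MOV R5, 18  → R5 = 18
  MOV R3, 38  → R3 = 38
  PUSH R5  → stack: [18]
  PUSH R1  → stack: [18, 33]
  PUSH R3  → stack: [18, 33, 38]
  POP R3  → R3 = 38, stack: [18, 33]
  POP R2  → R2 = 33, stack: [18]
  POP R0  → R0 = 18, stack: []
Final: R0 = 18

18
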